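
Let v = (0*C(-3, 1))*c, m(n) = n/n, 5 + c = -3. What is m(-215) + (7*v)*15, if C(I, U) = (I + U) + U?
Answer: 1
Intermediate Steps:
c = -8 (c = -5 - 3 = -8)
C(I, U) = I + 2*U
m(n) = 1
v = 0 (v = (0*(-3 + 2*1))*(-8) = (0*(-3 + 2))*(-8) = (0*(-1))*(-8) = 0*(-8) = 0)
m(-215) + (7*v)*15 = 1 + (7*0)*15 = 1 + 0*15 = 1 + 0 = 1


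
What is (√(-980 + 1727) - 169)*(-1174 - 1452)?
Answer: 443794 - 7878*√83 ≈ 3.7202e+5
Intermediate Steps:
(√(-980 + 1727) - 169)*(-1174 - 1452) = (√747 - 169)*(-2626) = (3*√83 - 169)*(-2626) = (-169 + 3*√83)*(-2626) = 443794 - 7878*√83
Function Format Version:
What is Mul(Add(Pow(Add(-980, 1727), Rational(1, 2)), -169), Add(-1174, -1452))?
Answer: Add(443794, Mul(-7878, Pow(83, Rational(1, 2)))) ≈ 3.7202e+5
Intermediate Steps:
Mul(Add(Pow(Add(-980, 1727), Rational(1, 2)), -169), Add(-1174, -1452)) = Mul(Add(Pow(747, Rational(1, 2)), -169), -2626) = Mul(Add(Mul(3, Pow(83, Rational(1, 2))), -169), -2626) = Mul(Add(-169, Mul(3, Pow(83, Rational(1, 2)))), -2626) = Add(443794, Mul(-7878, Pow(83, Rational(1, 2))))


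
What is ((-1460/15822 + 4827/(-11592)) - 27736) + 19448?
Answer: -84454665157/10189368 ≈ -8288.5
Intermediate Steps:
((-1460/15822 + 4827/(-11592)) - 27736) + 19448 = ((-1460*1/15822 + 4827*(-1/11592)) - 27736) + 19448 = ((-730/7911 - 1609/3864) - 27736) + 19448 = (-5183173/10189368 - 27736) + 19448 = -282617494021/10189368 + 19448 = -84454665157/10189368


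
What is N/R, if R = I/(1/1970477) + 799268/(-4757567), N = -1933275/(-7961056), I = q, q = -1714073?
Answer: -367907413677/5117010018683006209551136 ≈ -7.1899e-14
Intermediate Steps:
I = -1714073
N = 1933275/7961056 (N = -1933275*(-1/7961056) = 1933275/7961056 ≈ 0.24284)
R = -16068879614347035775/4757567 (R = -1714073/(1/1970477) + 799268/(-4757567) = -1714073/1/1970477 + 799268*(-1/4757567) = -1714073*1970477 - 799268/4757567 = -3377541422821 - 799268/4757567 = -16068879614347035775/4757567 ≈ -3.3775e+12)
N/R = 1933275/(7961056*(-16068879614347035775/4757567)) = (1933275/7961056)*(-4757567/16068879614347035775) = -367907413677/5117010018683006209551136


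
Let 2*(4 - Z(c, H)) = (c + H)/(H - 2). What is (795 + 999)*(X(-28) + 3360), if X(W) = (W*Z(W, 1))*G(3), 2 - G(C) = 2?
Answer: 6027840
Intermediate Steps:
Z(c, H) = 4 - (H + c)/(2*(-2 + H)) (Z(c, H) = 4 - (c + H)/(2*(H - 2)) = 4 - (H + c)/(2*(-2 + H)))
G(C) = 0 (G(C) = 2 - 1*2 = 2 - 2 = 0)
X(W) = 0 (X(W) = (W*((-16 - W + 7*1)/(2*(-2 + 1))))*0 = (W*((1/2)*(-16 - W + 7)/(-1)))*0 = (W*((1/2)*(-1)*(-9 - W)))*0 = (W*(9/2 + W/2))*0 = 0)
(795 + 999)*(X(-28) + 3360) = (795 + 999)*(0 + 3360) = 1794*3360 = 6027840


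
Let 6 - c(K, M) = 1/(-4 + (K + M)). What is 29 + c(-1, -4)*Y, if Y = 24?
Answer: 527/3 ≈ 175.67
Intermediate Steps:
c(K, M) = 6 - 1/(-4 + K + M) (c(K, M) = 6 - 1/(-4 + (K + M)) = 6 - 1/(-4 + K + M))
29 + c(-1, -4)*Y = 29 + ((-25 + 6*(-1) + 6*(-4))/(-4 - 1 - 4))*24 = 29 + ((-25 - 6 - 24)/(-9))*24 = 29 - ⅑*(-55)*24 = 29 + (55/9)*24 = 29 + 440/3 = 527/3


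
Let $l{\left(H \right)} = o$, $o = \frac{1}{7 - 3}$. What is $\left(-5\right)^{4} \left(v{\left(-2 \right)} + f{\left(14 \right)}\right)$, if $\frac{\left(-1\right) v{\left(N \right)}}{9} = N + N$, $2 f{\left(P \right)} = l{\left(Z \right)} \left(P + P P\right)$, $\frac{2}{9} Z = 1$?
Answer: $\frac{155625}{4} \approx 38906.0$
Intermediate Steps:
$Z = \frac{9}{2}$ ($Z = \frac{9}{2} \cdot 1 = \frac{9}{2} \approx 4.5$)
$o = \frac{1}{4} \approx 0.25$
$l{\left(H \right)} = \frac{1}{4}$
$f{\left(P \right)} = \frac{P}{8} + \frac{P^{2}}{8}$ ($f{\left(P \right)} = \frac{\frac{1}{4} \left(P + P P\right)}{2} = \frac{\frac{1}{4} \left(P + P^{2}\right)}{2} = \frac{\frac{P}{4} + \frac{P^{2}}{4}}{2} = \frac{P}{8} + \frac{P^{2}}{8}$)
$v{\left(N \right)} = - 18 N$ ($v{\left(N \right)} = - 9 \left(N + N\right) = - 9 \cdot 2 N = - 18 N$)
$\left(-5\right)^{4} \left(v{\left(-2 \right)} + f{\left(14 \right)}\right) = \left(-5\right)^{4} \left(\left(-18\right) \left(-2\right) + \frac{1}{8} \cdot 14 \left(1 + 14\right)\right) = 625 \left(36 + \frac{1}{8} \cdot 14 \cdot 15\right) = 625 \left(36 + \frac{105}{4}\right) = 625 \cdot \frac{249}{4} = \frac{155625}{4}$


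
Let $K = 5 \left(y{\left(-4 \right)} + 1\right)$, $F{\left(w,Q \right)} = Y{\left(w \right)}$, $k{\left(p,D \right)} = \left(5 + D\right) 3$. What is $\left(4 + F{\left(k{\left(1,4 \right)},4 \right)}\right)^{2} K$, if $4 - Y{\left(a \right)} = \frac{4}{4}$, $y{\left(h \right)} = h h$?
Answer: $4165$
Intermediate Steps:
$y{\left(h \right)} = h^{2}$
$Y{\left(a \right)} = 3$ ($Y{\left(a \right)} = 4 - \frac{4}{4} = 4 - 4 \cdot \frac{1}{4} = 4 - 1 = 3$)
$k{\left(p,D \right)} = 15 + 3 D$
$F{\left(w,Q \right)} = 3$
$K = 85$ ($K = 5 \left(\left(-4\right)^{2} + 1\right) = 5 \left(16 + 1\right) = 5 \cdot 17 = 85$)
$\left(4 + F{\left(k{\left(1,4 \right)},4 \right)}\right)^{2} K = \left(4 + 3\right)^{2} \cdot 85 = 7^{2} \cdot 85 = 49 \cdot 85 = 4165$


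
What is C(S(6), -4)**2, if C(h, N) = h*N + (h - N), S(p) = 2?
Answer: 4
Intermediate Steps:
C(h, N) = h - N + N*h (C(h, N) = N*h + (h - N) = h - N + N*h)
C(S(6), -4)**2 = (2 - 1*(-4) - 4*2)**2 = (2 + 4 - 8)**2 = (-2)**2 = 4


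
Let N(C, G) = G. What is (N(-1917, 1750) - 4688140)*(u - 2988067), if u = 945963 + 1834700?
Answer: 971976031560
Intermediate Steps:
u = 2780663
(N(-1917, 1750) - 4688140)*(u - 2988067) = (1750 - 4688140)*(2780663 - 2988067) = -4686390*(-207404) = 971976031560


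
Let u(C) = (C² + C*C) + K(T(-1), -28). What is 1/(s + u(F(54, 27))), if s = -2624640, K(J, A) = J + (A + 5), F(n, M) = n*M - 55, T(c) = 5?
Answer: 1/1312160 ≈ 7.6210e-7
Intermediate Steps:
F(n, M) = -55 + M*n (F(n, M) = M*n - 55 = -55 + M*n)
K(J, A) = 5 + A + J (K(J, A) = J + (5 + A) = 5 + A + J)
u(C) = -18 + 2*C² (u(C) = (C² + C*C) + (5 - 28 + 5) = (C² + C²) - 18 = 2*C² - 18 = -18 + 2*C²)
1/(s + u(F(54, 27))) = 1/(-2624640 + (-18 + 2*(-55 + 27*54)²)) = 1/(-2624640 + (-18 + 2*(-55 + 1458)²)) = 1/(-2624640 + (-18 + 2*1403²)) = 1/(-2624640 + (-18 + 2*1968409)) = 1/(-2624640 + (-18 + 3936818)) = 1/(-2624640 + 3936800) = 1/1312160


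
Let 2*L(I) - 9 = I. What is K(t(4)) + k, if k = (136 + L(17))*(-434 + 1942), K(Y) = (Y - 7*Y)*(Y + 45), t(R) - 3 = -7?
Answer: 225676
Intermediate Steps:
L(I) = 9/2 + I/2
t(R) = -4 (t(R) = 3 - 7 = -4)
K(Y) = -6*Y*(45 + Y) (K(Y) = (-6*Y)*(45 + Y) = -6*Y*(45 + Y))
k = 224692 (k = (136 + (9/2 + (½)*17))*(-434 + 1942) = (136 + (9/2 + 17/2))*1508 = (136 + 13)*1508 = 149*1508 = 224692)
K(t(4)) + k = -6*(-4)*(45 - 4) + 224692 = -6*(-4)*41 + 224692 = 984 + 224692 = 225676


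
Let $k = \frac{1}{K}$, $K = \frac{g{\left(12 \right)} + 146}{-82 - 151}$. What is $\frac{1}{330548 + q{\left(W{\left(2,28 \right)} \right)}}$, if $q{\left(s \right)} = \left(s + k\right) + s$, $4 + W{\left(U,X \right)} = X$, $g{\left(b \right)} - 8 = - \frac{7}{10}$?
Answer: $\frac{1533}{506801338} \approx 3.0249 \cdot 10^{-6}$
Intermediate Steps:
$g{\left(b \right)} = \frac{73}{10}$ ($g{\left(b \right)} = 8 - \frac{7}{10} = \frac{73}{10}$)
$W{\left(U,X \right)} = -4 + X$
$K = - \frac{1533}{2330}$ ($K = \frac{\frac{73}{10} + 146}{-82 - 151} = \frac{1533}{10 \left(-233\right)} = \frac{1533}{10} \left(- \frac{1}{233}\right) = - \frac{1533}{2330} \approx -0.65794$)
$k = - \frac{2330}{1533}$ ($k = \frac{1}{- \frac{1533}{2330}} = - \frac{2330}{1533} \approx -1.5199$)
$q{\left(s \right)} = - \frac{2330}{1533} + 2 s$ ($q{\left(s \right)} = \left(s - \frac{2330}{1533}\right) + s = \left(- \frac{2330}{1533} + s\right) + s = - \frac{2330}{1533} + 2 s$)
$\frac{1}{330548 + q{\left(W{\left(2,28 \right)} \right)}} = \frac{1}{330548 - \left(\frac{2330}{1533} - 2 \left(-4 + 28\right)\right)} = \frac{1}{330548 + \left(- \frac{2330}{1533} + 2 \cdot 24\right)} = \frac{1}{330548 + \left(- \frac{2330}{1533} + 48\right)} = \frac{1}{330548 + \frac{71254}{1533}} = \frac{1}{\frac{506801338}{1533}} = \frac{1533}{506801338}$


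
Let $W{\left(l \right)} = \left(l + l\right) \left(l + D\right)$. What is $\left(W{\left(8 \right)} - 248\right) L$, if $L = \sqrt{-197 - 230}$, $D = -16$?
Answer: $- 376 i \sqrt{427} \approx - 7769.7 i$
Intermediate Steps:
$W{\left(l \right)} = 2 l \left(-16 + l\right)$ ($W{\left(l \right)} = \left(l + l\right) \left(l - 16\right) = 2 l \left(-16 + l\right)$)
$L = i \sqrt{427}$ ($L = \sqrt{-427} = i \sqrt{427} \approx 20.664 i$)
$\left(W{\left(8 \right)} - 248\right) L = \left(2 \cdot 8 \left(-16 + 8\right) - 248\right) i \sqrt{427} = \left(2 \cdot 8 \left(-8\right) - 248\right) i \sqrt{427} = \left(-128 - 248\right) i \sqrt{427} = - 376 i \sqrt{427}$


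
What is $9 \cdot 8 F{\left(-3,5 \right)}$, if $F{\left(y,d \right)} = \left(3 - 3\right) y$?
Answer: $0$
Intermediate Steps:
$F{\left(y,d \right)} = 0$ ($F{\left(y,d \right)} = 0 y = 0$)
$9 \cdot 8 F{\left(-3,5 \right)} = 9 \cdot 8 \cdot 0 = 72 \cdot 0 = 0$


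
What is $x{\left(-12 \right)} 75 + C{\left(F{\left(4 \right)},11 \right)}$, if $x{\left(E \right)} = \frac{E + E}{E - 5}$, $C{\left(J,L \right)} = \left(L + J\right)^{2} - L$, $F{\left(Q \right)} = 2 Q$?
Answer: $\frac{7750}{17} \approx 455.88$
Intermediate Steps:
$C{\left(J,L \right)} = \left(J + L\right)^{2} - L$
$x{\left(E \right)} = \frac{2 E}{-5 + E}$
$x{\left(-12 \right)} 75 + C{\left(F{\left(4 \right)},11 \right)} = 2 \left(-12\right) \frac{1}{-5 - 12} \cdot 75 + \left(\left(2 \cdot 4 + 11\right)^{2} - 11\right) = 2 \left(-12\right) \frac{1}{-17} \cdot 75 - \left(11 - \left(8 + 11\right)^{2}\right) = 2 \left(-12\right) \left(- \frac{1}{17}\right) 75 - \left(11 - 19^{2}\right) = \frac{24}{17} \cdot 75 + \left(361 - 11\right) = \frac{1800}{17} + 350 = \frac{7750}{17}$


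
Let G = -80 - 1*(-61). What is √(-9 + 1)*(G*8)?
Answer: -304*I*√2 ≈ -429.92*I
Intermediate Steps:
G = -19 (G = -80 + 61 = -19)
√(-9 + 1)*(G*8) = √(-9 + 1)*(-19*8) = √(-8)*(-152) = (2*I*√2)*(-152) = -304*I*√2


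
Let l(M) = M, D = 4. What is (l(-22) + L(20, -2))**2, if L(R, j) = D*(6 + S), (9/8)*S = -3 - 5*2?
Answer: 158404/81 ≈ 1955.6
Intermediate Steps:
S = -104/9 (S = 8*(-3 - 5*2)/9 = 8*(-3 - 10)/9 = (8/9)*(-13) = -104/9 ≈ -11.556)
L(R, j) = -200/9 (L(R, j) = 4*(6 - 104/9) = 4*(-50/9) = -200/9)
(l(-22) + L(20, -2))**2 = (-22 - 200/9)**2 = (-398/9)**2 = 158404/81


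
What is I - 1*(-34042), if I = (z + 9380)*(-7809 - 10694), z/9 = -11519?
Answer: 1744700415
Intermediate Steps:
z = -103671 (z = 9*(-11519) = -103671)
I = 1744666373 (I = (-103671 + 9380)*(-7809 - 10694) = -94291*(-18503) = 1744666373)
I - 1*(-34042) = 1744666373 - 1*(-34042) = 1744666373 + 34042 = 1744700415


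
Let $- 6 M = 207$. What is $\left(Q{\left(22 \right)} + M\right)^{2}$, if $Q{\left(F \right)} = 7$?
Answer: $\frac{3025}{4} \approx 756.25$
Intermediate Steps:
$M = - \frac{69}{2}$ ($M = \left(- \frac{1}{6}\right) 207 = - \frac{69}{2} \approx -34.5$)
$\left(Q{\left(22 \right)} + M\right)^{2} = \left(7 - \frac{69}{2}\right)^{2} = \left(- \frac{55}{2}\right)^{2} = \frac{3025}{4}$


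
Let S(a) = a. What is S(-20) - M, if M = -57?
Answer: 37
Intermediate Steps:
S(-20) - M = -20 - 1*(-57) = -20 + 57 = 37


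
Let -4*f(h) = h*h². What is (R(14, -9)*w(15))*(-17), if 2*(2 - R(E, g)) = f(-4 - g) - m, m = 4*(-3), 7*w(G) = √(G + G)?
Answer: -1581*√30/56 ≈ -154.63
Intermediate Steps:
w(G) = √2*√G/7 (w(G) = √(G + G)/7 = √(2*G)/7 = (√2*√G)/7 = √2*√G/7)
f(h) = -h³/4 (f(h) = -h*h²/4 = -h³/4)
m = -12
R(E, g) = -4 + (-4 - g)³/8 (R(E, g) = 2 - (-(-4 - g)³/4 - 1*(-12))/2 = 2 - (-(-4 - g)³/4 + 12)/2 = 2 - (12 - (-4 - g)³/4)/2 = 2 + (-6 + (-4 - g)³/8) = -4 + (-4 - g)³/8)
(R(14, -9)*w(15))*(-17) = ((-4 - (4 - 9)³/8)*(√2*√15/7))*(-17) = ((-4 - ⅛*(-5)³)*(√30/7))*(-17) = ((-4 - ⅛*(-125))*(√30/7))*(-17) = ((-4 + 125/8)*(√30/7))*(-17) = (93*(√30/7)/8)*(-17) = (93*√30/56)*(-17) = -1581*√30/56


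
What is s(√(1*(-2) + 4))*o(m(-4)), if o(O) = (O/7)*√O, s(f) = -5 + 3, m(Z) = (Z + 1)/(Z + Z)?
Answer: -3*√6/112 ≈ -0.065611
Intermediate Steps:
m(Z) = (1 + Z)/(2*Z) (m(Z) = (1 + Z)/((2*Z)) = (1 + Z)*(1/(2*Z)) = (1 + Z)/(2*Z))
s(f) = -2
o(O) = O^(3/2)/7 (o(O) = (O*(⅐))*√O = (O/7)*√O = O^(3/2)/7)
s(√(1*(-2) + 4))*o(m(-4)) = -2*((½)*(1 - 4)/(-4))^(3/2)/7 = -2*((½)*(-¼)*(-3))^(3/2)/7 = -2*(3/8)^(3/2)/7 = -2*3*√6/32/7 = -3*√6/112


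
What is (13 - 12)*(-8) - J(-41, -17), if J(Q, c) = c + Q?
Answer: 50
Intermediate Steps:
J(Q, c) = Q + c
(13 - 12)*(-8) - J(-41, -17) = (13 - 12)*(-8) - (-41 - 17) = 1*(-8) - 1*(-58) = -8 + 58 = 50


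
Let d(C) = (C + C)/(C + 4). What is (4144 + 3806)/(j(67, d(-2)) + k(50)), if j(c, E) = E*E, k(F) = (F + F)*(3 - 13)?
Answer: -1325/166 ≈ -7.9819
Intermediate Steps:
d(C) = 2*C/(4 + C) (d(C) = (2*C)/(4 + C) = 2*C/(4 + C))
k(F) = -20*F (k(F) = (2*F)*(-10) = -20*F)
j(c, E) = E**2
(4144 + 3806)/(j(67, d(-2)) + k(50)) = (4144 + 3806)/((2*(-2)/(4 - 2))**2 - 20*50) = 7950/((2*(-2)/2)**2 - 1000) = 7950/((2*(-2)*(1/2))**2 - 1000) = 7950/((-2)**2 - 1000) = 7950/(4 - 1000) = 7950/(-996) = 7950*(-1/996) = -1325/166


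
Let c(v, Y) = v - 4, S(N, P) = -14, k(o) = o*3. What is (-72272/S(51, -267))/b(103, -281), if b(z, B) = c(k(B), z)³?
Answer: -36136/4253517961 ≈ -8.4956e-6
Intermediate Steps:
k(o) = 3*o
c(v, Y) = -4 + v
b(z, B) = (-4 + 3*B)³
(-72272/S(51, -267))/b(103, -281) = (-72272/(-14))/((-4 + 3*(-281))³) = (-72272*(-1/14))/((-4 - 843)³) = 36136/(7*((-847)³)) = (36136/7)/(-607645423) = (36136/7)*(-1/607645423) = -36136/4253517961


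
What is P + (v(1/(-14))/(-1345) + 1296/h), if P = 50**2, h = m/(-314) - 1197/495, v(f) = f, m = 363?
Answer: 2484347033127/1162319410 ≈ 2137.4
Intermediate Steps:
h = -61727/17270 (h = 363/(-314) - 1197/495 = 363*(-1/314) - 1197*1/495 = -363/314 - 133/55 = -61727/17270 ≈ -3.5742)
P = 2500
P + (v(1/(-14))/(-1345) + 1296/h) = 2500 + (1/(-14*(-1345)) + 1296/(-61727/17270)) = 2500 + (-1/14*(-1/1345) + 1296*(-17270/61727)) = 2500 + (1/18830 - 22381920/61727) = 2500 - 421451491873/1162319410 = 2484347033127/1162319410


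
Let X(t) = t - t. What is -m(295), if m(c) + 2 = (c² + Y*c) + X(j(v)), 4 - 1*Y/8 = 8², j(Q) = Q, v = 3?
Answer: 54577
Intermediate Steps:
X(t) = 0
Y = -480 (Y = 32 - 8*8² = 32 - 8*64 = 32 - 512 = -480)
m(c) = -2 + c² - 480*c (m(c) = -2 + ((c² - 480*c) + 0) = -2 + (c² - 480*c) = -2 + c² - 480*c)
-m(295) = -(-2 + 295² - 480*295) = -(-2 + 87025 - 141600) = -1*(-54577) = 54577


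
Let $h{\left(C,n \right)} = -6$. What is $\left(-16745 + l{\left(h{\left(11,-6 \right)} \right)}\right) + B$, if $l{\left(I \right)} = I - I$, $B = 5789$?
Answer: $-10956$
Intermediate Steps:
$l{\left(I \right)} = 0$
$\left(-16745 + l{\left(h{\left(11,-6 \right)} \right)}\right) + B = \left(-16745 + 0\right) + 5789 = -16745 + 5789 = -10956$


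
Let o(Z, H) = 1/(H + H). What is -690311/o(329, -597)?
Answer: 824231334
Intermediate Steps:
o(Z, H) = 1/(2*H)
-690311/o(329, -597) = -690311/((½)/(-597)) = -690311/((½)*(-1/597)) = -690311/(-1/1194) = -690311*(-1194) = 824231334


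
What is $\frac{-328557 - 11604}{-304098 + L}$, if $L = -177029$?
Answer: $\frac{340161}{481127} \approx 0.70701$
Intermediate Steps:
$\frac{-328557 - 11604}{-304098 + L} = \frac{-328557 - 11604}{-304098 - 177029} = - \frac{340161}{-481127} = \left(-340161\right) \left(- \frac{1}{481127}\right) = \frac{340161}{481127}$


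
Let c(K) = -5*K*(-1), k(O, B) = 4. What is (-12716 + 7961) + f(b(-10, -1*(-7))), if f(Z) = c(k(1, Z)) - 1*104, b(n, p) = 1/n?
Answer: -4839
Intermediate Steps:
c(K) = 5*K
f(Z) = -84 (f(Z) = 5*4 - 1*104 = 20 - 104 = -84)
(-12716 + 7961) + f(b(-10, -1*(-7))) = (-12716 + 7961) - 84 = -4755 - 84 = -4839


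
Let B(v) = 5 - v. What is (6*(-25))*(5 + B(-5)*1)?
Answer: -2250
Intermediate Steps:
(6*(-25))*(5 + B(-5)*1) = (6*(-25))*(5 + (5 - 1*(-5))*1) = -150*(5 + (5 + 5)*1) = -150*(5 + 10*1) = -150*(5 + 10) = -150*15 = -2250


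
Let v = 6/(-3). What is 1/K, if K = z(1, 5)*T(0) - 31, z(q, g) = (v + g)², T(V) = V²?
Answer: -1/31 ≈ -0.032258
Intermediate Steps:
v = -2 (v = 6*(-⅓) = -2)
z(q, g) = (-2 + g)²
K = -31 (K = (-2 + 5)²*0² - 31 = 3²*0 - 31 = 9*0 - 31 = 0 - 31 = -31)
1/K = 1/(-31) = -1/31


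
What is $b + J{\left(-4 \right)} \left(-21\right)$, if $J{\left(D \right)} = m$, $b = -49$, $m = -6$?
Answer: $77$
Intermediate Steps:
$J{\left(D \right)} = -6$
$b + J{\left(-4 \right)} \left(-21\right) = -49 - -126 = -49 + 126 = 77$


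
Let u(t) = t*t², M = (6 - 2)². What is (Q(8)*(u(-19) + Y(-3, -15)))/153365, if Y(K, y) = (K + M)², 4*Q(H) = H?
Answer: -2676/30673 ≈ -0.087243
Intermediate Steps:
Q(H) = H/4
M = 16 (M = 4² = 16)
u(t) = t³
Y(K, y) = (16 + K)² (Y(K, y) = (K + 16)² = (16 + K)²)
(Q(8)*(u(-19) + Y(-3, -15)))/153365 = (((¼)*8)*((-19)³ + (16 - 3)²))/153365 = (2*(-6859 + 13²))*(1/153365) = (2*(-6859 + 169))*(1/153365) = (2*(-6690))*(1/153365) = -13380*1/153365 = -2676/30673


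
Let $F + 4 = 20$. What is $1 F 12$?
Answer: $192$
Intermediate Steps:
$F = 16$ ($F = -4 + 20 = 16$)
$1 F 12 = 1 \cdot 16 \cdot 12 = 16 \cdot 12 = 192$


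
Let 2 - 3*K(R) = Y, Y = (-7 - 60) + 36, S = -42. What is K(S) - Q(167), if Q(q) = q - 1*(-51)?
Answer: -207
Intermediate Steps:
Y = -31 (Y = -67 + 36 = -31)
K(R) = 11 (K(R) = 2/3 - 1/3*(-31) = 2/3 + 31/3 = 11)
Q(q) = 51 + q (Q(q) = q + 51 = 51 + q)
K(S) - Q(167) = 11 - (51 + 167) = 11 - 1*218 = 11 - 218 = -207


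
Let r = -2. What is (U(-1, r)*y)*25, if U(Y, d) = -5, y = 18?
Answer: -2250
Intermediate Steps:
(U(-1, r)*y)*25 = -5*18*25 = -90*25 = -2250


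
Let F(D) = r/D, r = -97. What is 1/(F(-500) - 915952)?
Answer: -500/457975903 ≈ -1.0918e-6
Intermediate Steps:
F(D) = -97/D
1/(F(-500) - 915952) = 1/(-97/(-500) - 915952) = 1/(-97*(-1/500) - 915952) = 1/(97/500 - 915952) = 1/(-457975903/500) = -500/457975903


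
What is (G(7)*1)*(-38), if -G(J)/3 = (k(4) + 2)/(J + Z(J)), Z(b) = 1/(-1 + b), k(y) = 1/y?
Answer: 1539/43 ≈ 35.791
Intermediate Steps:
k(y) = 1/y
G(J) = -27/(4*(J + 1/(-1 + J))) (G(J) = -3*(1/4 + 2)/(J + 1/(-1 + J)) = -3*(¼ + 2)/(J + 1/(-1 + J)) = -27/(4*(J + 1/(-1 + J))))
(G(7)*1)*(-38) = ((27*(1 - 1*7)/(4*(1 + 7*(-1 + 7))))*1)*(-38) = ((27*(1 - 7)/(4*(1 + 7*6)))*1)*(-38) = (((27/4)*(-6)/(1 + 42))*1)*(-38) = (((27/4)*(-6)/43)*1)*(-38) = (((27/4)*(1/43)*(-6))*1)*(-38) = -81/86*1*(-38) = -81/86*(-38) = 1539/43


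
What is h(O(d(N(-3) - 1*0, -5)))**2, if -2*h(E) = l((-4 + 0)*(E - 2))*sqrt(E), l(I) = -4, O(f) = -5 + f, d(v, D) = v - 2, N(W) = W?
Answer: -40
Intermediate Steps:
d(v, D) = -2 + v
h(E) = 2*sqrt(E) (h(E) = -(-2)*sqrt(E) = 2*sqrt(E))
h(O(d(N(-3) - 1*0, -5)))**2 = (2*sqrt(-5 + (-2 + (-3 - 1*0))))**2 = (2*sqrt(-5 + (-2 + (-3 + 0))))**2 = (2*sqrt(-5 + (-2 - 3)))**2 = (2*sqrt(-5 - 5))**2 = (2*sqrt(-10))**2 = (2*(I*sqrt(10)))**2 = (2*I*sqrt(10))**2 = -40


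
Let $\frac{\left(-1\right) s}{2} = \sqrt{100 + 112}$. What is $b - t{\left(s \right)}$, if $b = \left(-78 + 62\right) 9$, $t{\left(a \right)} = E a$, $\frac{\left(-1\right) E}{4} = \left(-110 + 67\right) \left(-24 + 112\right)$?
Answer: $-144 + 60544 \sqrt{53} \approx 4.4062 \cdot 10^{5}$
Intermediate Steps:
$E = 15136$ ($E = - 4 \left(-110 + 67\right) \left(-24 + 112\right) = - 4 \left(\left(-43\right) 88\right) = \left(-4\right) \left(-3784\right) = 15136$)
$s = - 4 \sqrt{53}$ ($s = - 2 \sqrt{100 + 112} = - 2 \sqrt{212} = - 2 \cdot 2 \sqrt{53} = - 4 \sqrt{53} \approx -29.12$)
$t{\left(a \right)} = 15136 a$
$b = -144$ ($b = \left(-16\right) 9 = -144$)
$b - t{\left(s \right)} = -144 - 15136 \left(- 4 \sqrt{53}\right) = -144 - - 60544 \sqrt{53} = -144 + 60544 \sqrt{53}$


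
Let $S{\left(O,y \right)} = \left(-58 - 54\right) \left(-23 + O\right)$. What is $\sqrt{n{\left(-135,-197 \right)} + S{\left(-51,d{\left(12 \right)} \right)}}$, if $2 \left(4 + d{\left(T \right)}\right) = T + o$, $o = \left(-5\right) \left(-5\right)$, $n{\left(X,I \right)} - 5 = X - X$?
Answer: $\sqrt{8293} \approx 91.066$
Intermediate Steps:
$n{\left(X,I \right)} = 5$ ($n{\left(X,I \right)} = 5 + \left(X - X\right) = 5 + 0 = 5$)
$o = 25$
$d{\left(T \right)} = \frac{17}{2} + \frac{T}{2}$ ($d{\left(T \right)} = -4 + \frac{T + 25}{2} = -4 + \frac{25 + T}{2} = -4 + \left(\frac{25}{2} + \frac{T}{2}\right) = \frac{17}{2} + \frac{T}{2}$)
$S{\left(O,y \right)} = 2576 - 112 O$ ($S{\left(O,y \right)} = - 112 \left(-23 + O\right) = 2576 - 112 O$)
$\sqrt{n{\left(-135,-197 \right)} + S{\left(-51,d{\left(12 \right)} \right)}} = \sqrt{5 + \left(2576 - -5712\right)} = \sqrt{5 + \left(2576 + 5712\right)} = \sqrt{5 + 8288} = \sqrt{8293}$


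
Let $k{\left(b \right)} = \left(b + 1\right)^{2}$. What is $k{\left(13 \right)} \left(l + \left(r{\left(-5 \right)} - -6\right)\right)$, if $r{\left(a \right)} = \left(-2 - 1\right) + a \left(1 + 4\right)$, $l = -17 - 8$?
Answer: $-9212$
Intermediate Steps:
$l = -25$ ($l = -17 - 8 = -25$)
$k{\left(b \right)} = \left(1 + b\right)^{2}$
$r{\left(a \right)} = -3 + 5 a$ ($r{\left(a \right)} = -3 + a 5 = -3 + 5 a$)
$k{\left(13 \right)} \left(l + \left(r{\left(-5 \right)} - -6\right)\right) = \left(1 + 13\right)^{2} \left(-25 + \left(\left(-3 + 5 \left(-5\right)\right) - -6\right)\right) = 14^{2} \left(-25 + \left(\left(-3 - 25\right) + 6\right)\right) = 196 \left(-25 + \left(-28 + 6\right)\right) = 196 \left(-25 - 22\right) = 196 \left(-47\right) = -9212$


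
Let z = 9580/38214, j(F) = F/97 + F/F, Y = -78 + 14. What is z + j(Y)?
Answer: 1095161/1853379 ≈ 0.59090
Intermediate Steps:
Y = -64
j(F) = 1 + F/97 (j(F) = F*(1/97) + 1 = F/97 + 1 = 1 + F/97)
z = 4790/19107 (z = 9580*(1/38214) = 4790/19107 ≈ 0.25069)
z + j(Y) = 4790/19107 + (1 + (1/97)*(-64)) = 4790/19107 + (1 - 64/97) = 4790/19107 + 33/97 = 1095161/1853379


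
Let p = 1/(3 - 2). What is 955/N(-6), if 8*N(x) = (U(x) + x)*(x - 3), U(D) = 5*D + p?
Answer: 1528/63 ≈ 24.254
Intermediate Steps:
p = 1 (p = 1/1 = 1)
U(D) = 1 + 5*D (U(D) = 5*D + 1 = 1 + 5*D)
N(x) = (1 + 6*x)*(-3 + x)/8 (N(x) = (((1 + 5*x) + x)*(x - 3))/8 = ((1 + 6*x)*(-3 + x))/8 = (1 + 6*x)*(-3 + x)/8)
955/N(-6) = 955/(-3/8 - 17/8*(-6) + (3/4)*(-6)**2) = 955/(-3/8 + 51/4 + (3/4)*36) = 955/(-3/8 + 51/4 + 27) = 955/(315/8) = 955*(8/315) = 1528/63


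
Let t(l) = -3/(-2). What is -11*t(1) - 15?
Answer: -63/2 ≈ -31.500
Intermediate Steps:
t(l) = 3/2 (t(l) = -3*(-½) = 3/2)
-11*t(1) - 15 = -11*3/2 - 15 = -33/2 - 15 = -63/2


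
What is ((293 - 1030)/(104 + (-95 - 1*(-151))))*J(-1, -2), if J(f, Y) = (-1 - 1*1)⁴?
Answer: -737/10 ≈ -73.700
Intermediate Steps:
J(f, Y) = 16 (J(f, Y) = (-1 - 1)⁴ = (-2)⁴ = 16)
((293 - 1030)/(104 + (-95 - 1*(-151))))*J(-1, -2) = ((293 - 1030)/(104 + (-95 - 1*(-151))))*16 = -737/(104 + (-95 + 151))*16 = -737/(104 + 56)*16 = -737/160*16 = -737/10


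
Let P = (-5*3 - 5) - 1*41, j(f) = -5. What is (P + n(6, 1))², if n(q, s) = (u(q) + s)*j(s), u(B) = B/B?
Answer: 5041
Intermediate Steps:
u(B) = 1
n(q, s) = -5 - 5*s (n(q, s) = (1 + s)*(-5) = -5 - 5*s)
P = -61 (P = (-15 - 5) - 41 = -20 - 41 = -61)
(P + n(6, 1))² = (-61 + (-5 - 5*1))² = (-61 + (-5 - 5))² = (-61 - 10)² = (-71)² = 5041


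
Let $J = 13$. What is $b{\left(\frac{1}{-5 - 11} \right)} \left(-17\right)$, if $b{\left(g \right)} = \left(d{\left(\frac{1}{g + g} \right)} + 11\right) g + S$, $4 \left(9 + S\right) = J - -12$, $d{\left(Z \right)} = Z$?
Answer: $\frac{799}{16} \approx 49.938$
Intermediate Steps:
$S = - \frac{11}{4}$ ($S = -9 + \frac{13 - -12}{4} = -9 + \frac{13 + 12}{4} = -9 + \frac{1}{4} \cdot 25 = -9 + \frac{25}{4} = - \frac{11}{4} \approx -2.75$)
$b{\left(g \right)} = - \frac{11}{4} + g \left(11 + \frac{1}{2 g}\right)$ ($b{\left(g \right)} = \left(\frac{1}{g + g} + 11\right) g - \frac{11}{4} = \left(\frac{1}{2 g} + 11\right) g - \frac{11}{4} = \left(11 + \frac{1}{2 g}\right) g - \frac{11}{4} = g \left(11 + \frac{1}{2 g}\right) - \frac{11}{4} = - \frac{11}{4} + g \left(11 + \frac{1}{2 g}\right)$)
$b{\left(\frac{1}{-5 - 11} \right)} \left(-17\right) = \left(- \frac{9}{4} + \frac{11}{-5 - 11}\right) \left(-17\right) = \left(- \frac{9}{4} + \frac{11}{-16}\right) \left(-17\right) = \left(- \frac{9}{4} + 11 \left(- \frac{1}{16}\right)\right) \left(-17\right) = \left(- \frac{9}{4} - \frac{11}{16}\right) \left(-17\right) = \left(- \frac{47}{16}\right) \left(-17\right) = \frac{799}{16}$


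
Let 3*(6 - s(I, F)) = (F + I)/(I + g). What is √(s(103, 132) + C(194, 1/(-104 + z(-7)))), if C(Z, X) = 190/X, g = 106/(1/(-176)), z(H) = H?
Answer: I*√65316622460739/55659 ≈ 145.2*I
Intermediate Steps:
g = -18656 (g = 106/(-1/176) = 106*(-176) = -18656)
s(I, F) = 6 - (F + I)/(3*(-18656 + I)) (s(I, F) = 6 - (F + I)/(3*(I - 18656)) = 6 - (F + I)/(3*(-18656 + I)))
√(s(103, 132) + C(194, 1/(-104 + z(-7)))) = √((-335808 - 1*132 + 17*103)/(3*(-18656 + 103)) + 190/(1/(-104 - 7))) = √((⅓)*(-335808 - 132 + 1751)/(-18553) + 190/(1/(-111))) = √((⅓)*(-1/18553)*(-334189) + 190/(-1/111)) = √(334189/55659 + 190*(-111)) = √(334189/55659 - 21090) = √(-1173514121/55659) = I*√65316622460739/55659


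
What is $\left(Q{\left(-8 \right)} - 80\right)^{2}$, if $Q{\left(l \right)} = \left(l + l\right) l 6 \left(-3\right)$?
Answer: $5683456$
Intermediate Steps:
$Q{\left(l \right)} = - 36 l^{2}$ ($Q{\left(l \right)} = 2 l 6 l \left(-3\right) = 2 l \left(- 18 l\right) = - 36 l^{2}$)
$\left(Q{\left(-8 \right)} - 80\right)^{2} = \left(- 36 \left(-8\right)^{2} - 80\right)^{2} = \left(\left(-36\right) 64 - 80\right)^{2} = \left(-2304 - 80\right)^{2} = \left(-2384\right)^{2} = 5683456$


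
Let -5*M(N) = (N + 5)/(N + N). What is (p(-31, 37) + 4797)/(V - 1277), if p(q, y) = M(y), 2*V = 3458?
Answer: 221856/20905 ≈ 10.613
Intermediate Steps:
V = 1729 (V = (½)*3458 = 1729)
M(N) = -(5 + N)/(10*N) (M(N) = -(N + 5)/(5*(N + N)) = -(5 + N)/(5*(2*N)) = -(5 + N)*1/(2*N)/5 = -(5 + N)/(10*N))
p(q, y) = (-5 - y)/(10*y)
(p(-31, 37) + 4797)/(V - 1277) = ((⅒)*(-5 - 1*37)/37 + 4797)/(1729 - 1277) = ((⅒)*(1/37)*(-5 - 37) + 4797)/452 = ((⅒)*(1/37)*(-42) + 4797)*(1/452) = (-21/185 + 4797)*(1/452) = (887424/185)*(1/452) = 221856/20905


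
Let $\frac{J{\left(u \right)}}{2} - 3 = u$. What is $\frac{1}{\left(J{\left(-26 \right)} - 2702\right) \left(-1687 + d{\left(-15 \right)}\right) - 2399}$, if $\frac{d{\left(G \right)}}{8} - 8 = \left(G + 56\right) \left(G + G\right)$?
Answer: $\frac{1}{31497925} \approx 3.1748 \cdot 10^{-8}$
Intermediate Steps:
$d{\left(G \right)} = 64 + 16 G \left(56 + G\right)$ ($d{\left(G \right)} = 64 + 8 \left(G + 56\right) \left(G + G\right) = 64 + 8 \left(56 + G\right) 2 G = 64 + 8 \cdot 2 G \left(56 + G\right) = 64 + 16 G \left(56 + G\right)$)
$J{\left(u \right)} = 6 + 2 u$
$\frac{1}{\left(J{\left(-26 \right)} - 2702\right) \left(-1687 + d{\left(-15 \right)}\right) - 2399} = \frac{1}{\left(\left(6 + 2 \left(-26\right)\right) - 2702\right) \left(-1687 + \left(64 + 16 \left(-15\right)^{2} + 896 \left(-15\right)\right)\right) - 2399} = \frac{1}{\left(\left(6 - 52\right) - 2702\right) \left(-1687 + \left(64 + 16 \cdot 225 - 13440\right)\right) - 2399} = \frac{1}{\left(-46 - 2702\right) \left(-1687 + \left(64 + 3600 - 13440\right)\right) - 2399} = \frac{1}{- 2748 \left(-1687 - 9776\right) - 2399} = \frac{1}{\left(-2748\right) \left(-11463\right) - 2399} = \frac{1}{31500324 - 2399} = \frac{1}{31497925}$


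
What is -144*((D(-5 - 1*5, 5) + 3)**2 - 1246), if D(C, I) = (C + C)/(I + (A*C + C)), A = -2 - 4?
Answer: 21589200/121 ≈ 1.7842e+5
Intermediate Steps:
A = -6
D(C, I) = 2*C/(I - 5*C) (D(C, I) = (C + C)/(I + (-6*C + C)) = (2*C)/(I - 5*C) = 2*C/(I - 5*C))
-144*((D(-5 - 1*5, 5) + 3)**2 - 1246) = -144*((2*(-5 - 1*5)/(5 - 5*(-5 - 1*5)) + 3)**2 - 1246) = -144*((2*(-5 - 5)/(5 - 5*(-5 - 5)) + 3)**2 - 1246) = -144*((2*(-10)/(5 - 5*(-10)) + 3)**2 - 1246) = -144*((2*(-10)/(5 + 50) + 3)**2 - 1246) = -144*((2*(-10)/55 + 3)**2 - 1246) = -144*((2*(-10)*(1/55) + 3)**2 - 1246) = -144*((-4/11 + 3)**2 - 1246) = -144*((29/11)**2 - 1246) = -144*(841/121 - 1246) = -144*(-149925/121) = 21589200/121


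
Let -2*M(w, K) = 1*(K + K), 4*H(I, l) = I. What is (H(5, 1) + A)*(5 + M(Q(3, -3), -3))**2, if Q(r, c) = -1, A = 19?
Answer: 1296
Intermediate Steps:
H(I, l) = I/4
M(w, K) = -K (M(w, K) = -(K + K)/2 = -2*K/2 = -K)
(H(5, 1) + A)*(5 + M(Q(3, -3), -3))**2 = ((1/4)*5 + 19)*(5 - 1*(-3))**2 = (5/4 + 19)*(5 + 3)**2 = (81/4)*8**2 = (81/4)*64 = 1296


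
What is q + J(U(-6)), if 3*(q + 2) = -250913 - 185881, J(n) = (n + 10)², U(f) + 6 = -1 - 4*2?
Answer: -145575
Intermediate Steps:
U(f) = -15 (U(f) = -6 + (-1 - 4*2) = -6 + (-1 - 8) = -6 - 9 = -15)
J(n) = (10 + n)²
q = -145600 (q = -2 + (-250913 - 185881)/3 = -2 + (⅓)*(-436794) = -2 - 145598 = -145600)
q + J(U(-6)) = -145600 + (10 - 15)² = -145600 + (-5)² = -145600 + 25 = -145575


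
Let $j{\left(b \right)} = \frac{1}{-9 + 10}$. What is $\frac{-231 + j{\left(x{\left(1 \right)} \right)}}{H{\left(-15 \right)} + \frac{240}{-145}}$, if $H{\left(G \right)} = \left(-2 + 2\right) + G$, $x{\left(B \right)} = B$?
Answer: $\frac{290}{21} \approx 13.81$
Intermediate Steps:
$H{\left(G \right)} = G$ ($H{\left(G \right)} = 0 + G = G$)
$j{\left(b \right)} = 1$ ($j{\left(b \right)} = 1^{-1} = 1$)
$\frac{-231 + j{\left(x{\left(1 \right)} \right)}}{H{\left(-15 \right)} + \frac{240}{-145}} = \frac{-231 + 1}{-15 + \frac{240}{-145}} = - \frac{230}{-15 + 240 \left(- \frac{1}{145}\right)} = - \frac{230}{-15 - \frac{48}{29}} = - \frac{230}{- \frac{483}{29}} = \left(-230\right) \left(- \frac{29}{483}\right) = \frac{290}{21}$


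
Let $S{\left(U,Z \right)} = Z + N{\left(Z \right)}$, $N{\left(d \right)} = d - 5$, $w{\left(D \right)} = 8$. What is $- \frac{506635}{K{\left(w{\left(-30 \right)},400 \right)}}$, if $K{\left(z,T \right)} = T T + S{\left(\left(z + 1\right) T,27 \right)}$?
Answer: $- \frac{506635}{160049} \approx -3.1655$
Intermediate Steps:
$N{\left(d \right)} = -5 + d$ ($N{\left(d \right)} = d - 5 = -5 + d$)
$S{\left(U,Z \right)} = -5 + 2 Z$ ($S{\left(U,Z \right)} = Z + \left(-5 + Z\right) = -5 + 2 Z$)
$K{\left(z,T \right)} = 49 + T^{2}$ ($K{\left(z,T \right)} = T T + \left(-5 + 2 \cdot 27\right) = T^{2} + \left(-5 + 54\right) = T^{2} + 49 = 49 + T^{2}$)
$- \frac{506635}{K{\left(w{\left(-30 \right)},400 \right)}} = - \frac{506635}{49 + 400^{2}} = - \frac{506635}{49 + 160000} = - \frac{506635}{160049}$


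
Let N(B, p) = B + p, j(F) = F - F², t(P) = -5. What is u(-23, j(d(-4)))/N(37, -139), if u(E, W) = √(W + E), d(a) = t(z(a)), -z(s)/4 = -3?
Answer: -I*√53/102 ≈ -0.071374*I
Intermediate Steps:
z(s) = 12 (z(s) = -4*(-3) = 12)
d(a) = -5
u(E, W) = √(E + W)
u(-23, j(d(-4)))/N(37, -139) = √(-23 - 5*(1 - 1*(-5)))/(37 - 139) = √(-23 - 5*(1 + 5))/(-102) = √(-23 - 5*6)*(-1/102) = √(-23 - 30)*(-1/102) = √(-53)*(-1/102) = (I*√53)*(-1/102) = -I*√53/102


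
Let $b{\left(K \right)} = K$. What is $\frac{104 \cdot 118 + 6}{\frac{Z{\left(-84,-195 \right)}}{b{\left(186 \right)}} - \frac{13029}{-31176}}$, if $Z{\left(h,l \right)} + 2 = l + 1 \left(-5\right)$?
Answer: $- \frac{3955382256}{215231} \approx -18377.0$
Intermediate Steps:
$Z{\left(h,l \right)} = -7 + l$ ($Z{\left(h,l \right)} = -2 + \left(l + 1 \left(-5\right)\right) = -2 + \left(l - 5\right) = -2 + \left(-5 + l\right) = -7 + l$)
$\frac{104 \cdot 118 + 6}{\frac{Z{\left(-84,-195 \right)}}{b{\left(186 \right)}} - \frac{13029}{-31176}} = \frac{104 \cdot 118 + 6}{\frac{-7 - 195}{186} - \frac{13029}{-31176}} = \frac{12272 + 6}{\left(-202\right) \frac{1}{186} - - \frac{4343}{10392}} = \frac{12278}{- \frac{101}{93} + \frac{4343}{10392}} = \frac{12278}{- \frac{215231}{322152}} = 12278 \left(- \frac{322152}{215231}\right) = - \frac{3955382256}{215231}$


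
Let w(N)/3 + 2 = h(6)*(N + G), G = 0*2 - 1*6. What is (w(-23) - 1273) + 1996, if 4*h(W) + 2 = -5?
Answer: 3477/4 ≈ 869.25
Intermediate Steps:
h(W) = -7/4 (h(W) = -½ + (¼)*(-5) = -½ - 5/4 = -7/4)
G = -6 (G = 0 - 6 = -6)
w(N) = 51/2 - 21*N/4 (w(N) = -6 + 3*(-7*(N - 6)/4) = -6 + 3*(-7*(-6 + N)/4) = -6 + 3*(21/2 - 7*N/4) = -6 + (63/2 - 21*N/4) = 51/2 - 21*N/4)
(w(-23) - 1273) + 1996 = ((51/2 - 21/4*(-23)) - 1273) + 1996 = ((51/2 + 483/4) - 1273) + 1996 = (585/4 - 1273) + 1996 = -4507/4 + 1996 = 3477/4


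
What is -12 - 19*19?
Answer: -373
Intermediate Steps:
-12 - 19*19 = -12 - 361 = -373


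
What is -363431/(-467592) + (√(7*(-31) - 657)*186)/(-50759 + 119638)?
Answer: 363431/467592 + 186*I*√874/68879 ≈ 0.77724 + 0.079833*I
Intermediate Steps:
-363431/(-467592) + (√(7*(-31) - 657)*186)/(-50759 + 119638) = -363431*(-1/467592) + (√(-217 - 657)*186)/68879 = 363431/467592 + (√(-874)*186)*(1/68879) = 363431/467592 + ((I*√874)*186)*(1/68879) = 363431/467592 + (186*I*√874)*(1/68879) = 363431/467592 + 186*I*√874/68879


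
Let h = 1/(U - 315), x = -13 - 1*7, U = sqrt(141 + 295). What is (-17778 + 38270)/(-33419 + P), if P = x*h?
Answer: -67652766079172/110330054422629 - 819680*sqrt(109)/110330054422629 ≈ -0.61318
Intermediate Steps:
U = 2*sqrt(109) (U = sqrt(436) = 2*sqrt(109) ≈ 20.881)
x = -20 (x = -13 - 7 = -20)
h = 1/(-315 + 2*sqrt(109)) (h = 1/(2*sqrt(109) - 315) = 1/(-315 + 2*sqrt(109)) ≈ -0.0034000)
P = 6300/98789 + 40*sqrt(109)/98789 (P = -20*(-315/98789 - 2*sqrt(109)/98789) = 6300/98789 + 40*sqrt(109)/98789 ≈ 0.068000)
(-17778 + 38270)/(-33419 + P) = (-17778 + 38270)/(-33419 + (6300/98789 + 40*sqrt(109)/98789)) = 20492/(-3301423291/98789 + 40*sqrt(109)/98789)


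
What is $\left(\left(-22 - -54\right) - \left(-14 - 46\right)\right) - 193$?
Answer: $-101$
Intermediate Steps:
$\left(\left(-22 - -54\right) - \left(-14 - 46\right)\right) - 193 = \left(\left(-22 + 54\right) - \left(-14 - 46\right)\right) - 193 = \left(32 - -60\right) - 193 = \left(32 + 60\right) - 193 = 92 - 193 = -101$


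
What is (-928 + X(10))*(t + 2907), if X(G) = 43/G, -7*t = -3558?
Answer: -220828959/70 ≈ -3.1547e+6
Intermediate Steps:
t = 3558/7 (t = -⅐*(-3558) = 3558/7 ≈ 508.29)
(-928 + X(10))*(t + 2907) = (-928 + 43/10)*(3558/7 + 2907) = (-928 + 43*(⅒))*(23907/7) = (-928 + 43/10)*(23907/7) = -9237/10*23907/7 = -220828959/70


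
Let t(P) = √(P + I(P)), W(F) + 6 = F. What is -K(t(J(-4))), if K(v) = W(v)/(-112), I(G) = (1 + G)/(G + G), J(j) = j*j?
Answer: -3/56 + 23*√2/896 ≈ -0.017269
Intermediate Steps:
J(j) = j²
I(G) = (1 + G)/(2*G) (I(G) = (1 + G)/((2*G)) = (1 + G)*(1/(2*G)) = (1 + G)/(2*G))
W(F) = -6 + F
t(P) = √(P + (1 + P)/(2*P))
K(v) = 3/56 - v/112 (K(v) = (-6 + v)/(-112) = (-6 + v)*(-1/112) = 3/56 - v/112)
-K(t(J(-4))) = -(3/56 - √(2 + 2/((-4)²) + 4*(-4)²)/224) = -(3/56 - √(2 + 2/16 + 4*16)/224) = -(3/56 - √(2 + 2*(1/16) + 64)/224) = -(3/56 - √(2 + ⅛ + 64)/224) = -(3/56 - √(529/8)/224) = -(3/56 - 23*√2/4/224) = -(3/56 - 23*√2/896) = -3/56 + 23*√2/896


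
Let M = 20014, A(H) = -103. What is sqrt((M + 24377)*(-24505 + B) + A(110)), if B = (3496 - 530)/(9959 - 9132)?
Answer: 2*I*sqrt(185967536469130)/827 ≈ 32979.0*I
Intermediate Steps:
B = 2966/827 ≈ 3.5865
sqrt((M + 24377)*(-24505 + B) + A(110)) = sqrt((20014 + 24377)*(-24505 + 2966/827) - 103) = sqrt(44391*(-20262669/827) - 103) = sqrt(-899480139579/827 - 103) = sqrt(-899480224760/827) = 2*I*sqrt(185967536469130)/827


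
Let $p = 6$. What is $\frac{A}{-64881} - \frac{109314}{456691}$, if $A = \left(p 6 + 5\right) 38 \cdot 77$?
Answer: $- \frac{61879794140}{29630568771} \approx -2.0884$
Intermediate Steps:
$A = 119966$ ($A = \left(6 \cdot 6 + 5\right) 38 \cdot 77 = \left(36 + 5\right) 38 \cdot 77 = 41 \cdot 38 \cdot 77 = 1558 \cdot 77 = 119966$)
$\frac{A}{-64881} - \frac{109314}{456691} = \frac{119966}{-64881} - \frac{109314}{456691} = 119966 \left(- \frac{1}{64881}\right) - \frac{109314}{456691} = - \frac{119966}{64881} - \frac{109314}{456691} = - \frac{61879794140}{29630568771}$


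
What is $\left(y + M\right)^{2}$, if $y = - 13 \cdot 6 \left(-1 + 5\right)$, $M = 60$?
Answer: $63504$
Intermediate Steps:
$y = -312$ ($y = - 13 \cdot 6 \cdot 4 = \left(-13\right) 24 = -312$)
$\left(y + M\right)^{2} = \left(-312 + 60\right)^{2} = \left(-252\right)^{2} = 63504$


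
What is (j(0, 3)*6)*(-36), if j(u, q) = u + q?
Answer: -648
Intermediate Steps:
j(u, q) = q + u
(j(0, 3)*6)*(-36) = ((3 + 0)*6)*(-36) = (3*6)*(-36) = 18*(-36) = -648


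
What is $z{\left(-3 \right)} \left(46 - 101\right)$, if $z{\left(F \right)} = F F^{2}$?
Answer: $1485$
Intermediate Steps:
$z{\left(F \right)} = F^{3}$
$z{\left(-3 \right)} \left(46 - 101\right) = \left(-3\right)^{3} \left(46 - 101\right) = \left(-27\right) \left(-55\right) = 1485$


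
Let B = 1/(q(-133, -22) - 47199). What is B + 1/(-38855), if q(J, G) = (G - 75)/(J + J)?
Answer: -22890267/487818191635 ≈ -4.6924e-5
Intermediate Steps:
q(J, G) = (-75 + G)/(2*J) (q(J, G) = (-75 + G)/((2*J)) = (-75 + G)*(1/(2*J)) = (-75 + G)/(2*J))
B = -266/12554837 (B = 1/((½)*(-75 - 22)/(-133) - 47199) = 1/((½)*(-1/133)*(-97) - 47199) = 1/(97/266 - 47199) = 1/(-12554837/266) = -266/12554837 ≈ -2.1187e-5)
B + 1/(-38855) = -266/12554837 + 1/(-38855) = -266/12554837 - 1/38855 = -22890267/487818191635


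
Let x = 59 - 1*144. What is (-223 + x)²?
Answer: 94864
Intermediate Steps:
x = -85 (x = 59 - 144 = -85)
(-223 + x)² = (-223 - 85)² = (-308)² = 94864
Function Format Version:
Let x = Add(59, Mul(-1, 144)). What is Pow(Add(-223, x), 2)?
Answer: 94864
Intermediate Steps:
x = -85 (x = Add(59, -144) = -85)
Pow(Add(-223, x), 2) = Pow(Add(-223, -85), 2) = Pow(-308, 2) = 94864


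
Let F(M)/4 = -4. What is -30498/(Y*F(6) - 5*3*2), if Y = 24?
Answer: 221/3 ≈ 73.667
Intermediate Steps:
F(M) = -16 (F(M) = 4*(-4) = -16)
-30498/(Y*F(6) - 5*3*2) = -30498/(24*(-16) - 5*3*2) = -30498/(-384 - 15*2) = -30498/(-384 - 30) = -30498/(-414) = -30498*(-1/414) = 221/3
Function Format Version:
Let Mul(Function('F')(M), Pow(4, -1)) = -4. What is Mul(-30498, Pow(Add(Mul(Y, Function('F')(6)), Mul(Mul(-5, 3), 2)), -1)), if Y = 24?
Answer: Rational(221, 3) ≈ 73.667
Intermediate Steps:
Function('F')(M) = -16 (Function('F')(M) = Mul(4, -4) = -16)
Mul(-30498, Pow(Add(Mul(Y, Function('F')(6)), Mul(Mul(-5, 3), 2)), -1)) = Mul(-30498, Pow(Add(Mul(24, -16), Mul(Mul(-5, 3), 2)), -1)) = Mul(-30498, Pow(Add(-384, Mul(-15, 2)), -1)) = Mul(-30498, Pow(Add(-384, -30), -1)) = Mul(-30498, Pow(-414, -1)) = Mul(-30498, Rational(-1, 414)) = Rational(221, 3)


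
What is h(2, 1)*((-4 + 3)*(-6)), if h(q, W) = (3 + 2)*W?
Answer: 30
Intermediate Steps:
h(q, W) = 5*W
h(2, 1)*((-4 + 3)*(-6)) = (5*1)*((-4 + 3)*(-6)) = 5*(-1*(-6)) = 5*6 = 30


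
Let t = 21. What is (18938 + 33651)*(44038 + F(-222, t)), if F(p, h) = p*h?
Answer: 2070744464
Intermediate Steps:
F(p, h) = h*p
(18938 + 33651)*(44038 + F(-222, t)) = (18938 + 33651)*(44038 + 21*(-222)) = 52589*(44038 - 4662) = 52589*39376 = 2070744464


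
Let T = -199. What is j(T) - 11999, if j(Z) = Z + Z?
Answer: -12397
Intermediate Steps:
j(Z) = 2*Z
j(T) - 11999 = 2*(-199) - 11999 = -398 - 11999 = -12397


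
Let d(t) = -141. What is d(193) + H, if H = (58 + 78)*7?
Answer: 811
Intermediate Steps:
H = 952 (H = 136*7 = 952)
d(193) + H = -141 + 952 = 811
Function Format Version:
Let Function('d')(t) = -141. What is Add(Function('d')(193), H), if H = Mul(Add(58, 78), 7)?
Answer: 811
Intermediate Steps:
H = 952 (H = Mul(136, 7) = 952)
Add(Function('d')(193), H) = Add(-141, 952) = 811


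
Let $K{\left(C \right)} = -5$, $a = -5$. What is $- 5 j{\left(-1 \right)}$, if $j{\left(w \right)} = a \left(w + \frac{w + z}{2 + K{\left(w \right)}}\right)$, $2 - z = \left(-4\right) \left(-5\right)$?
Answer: $\frac{400}{3} \approx 133.33$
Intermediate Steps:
$z = -18$ ($z = 2 - \left(-4\right) \left(-5\right) = 2 - 20 = -18$)
$j{\left(w \right)} = -30 - \frac{10 w}{3}$ ($j{\left(w \right)} = - 5 \left(w + \frac{w - 18}{2 - 5}\right) = - 5 \left(w + \frac{-18 + w}{-3}\right) = - 5 \left(w + \left(-18 + w\right) \left(- \frac{1}{3}\right)\right) = - 5 \left(w - \left(-6 + \frac{w}{3}\right)\right) = - 5 \left(6 + \frac{2 w}{3}\right) = -30 - \frac{10 w}{3}$)
$- 5 j{\left(-1 \right)} = - 5 \left(-30 - - \frac{10}{3}\right) = - 5 \left(-30 + \frac{10}{3}\right) = \left(-5\right) \left(- \frac{80}{3}\right) = \frac{400}{3}$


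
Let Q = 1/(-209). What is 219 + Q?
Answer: 45770/209 ≈ 219.00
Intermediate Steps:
Q = -1/209 ≈ -0.0047847
219 + Q = 219 - 1/209 = 45770/209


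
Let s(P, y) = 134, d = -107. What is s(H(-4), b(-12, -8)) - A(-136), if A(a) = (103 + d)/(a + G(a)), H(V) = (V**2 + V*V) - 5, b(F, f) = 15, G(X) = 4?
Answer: 4421/33 ≈ 133.97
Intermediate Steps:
H(V) = -5 + 2*V**2 (H(V) = (V**2 + V**2) - 5 = 2*V**2 - 5 = -5 + 2*V**2)
A(a) = -4/(4 + a) (A(a) = (103 - 107)/(a + 4) = -4/(4 + a))
s(H(-4), b(-12, -8)) - A(-136) = 134 - (-4)/(4 - 136) = 134 - (-4)/(-132) = 134 - (-4)*(-1)/132 = 134 - 1*1/33 = 134 - 1/33 = 4421/33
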